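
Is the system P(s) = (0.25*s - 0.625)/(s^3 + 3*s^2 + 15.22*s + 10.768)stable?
Denominator: s^3 + 3*s^2 + 15.22*s + 10.768 = (s + 0.8)(s^2 + 2.2*s + 13.46). Poles: -0.8, -1.1 + 3.5j, -1.1 - 3.5j. All Re(p)<0: Yes (stable)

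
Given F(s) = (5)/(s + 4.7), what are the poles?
Set denominator = 0: s + 4.7 = 0 → Poles: -4.7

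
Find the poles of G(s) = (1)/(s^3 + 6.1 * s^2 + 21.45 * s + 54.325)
Set denominator = 0: s^3 + 6.1*s^2 + 21.45*s + 54.325 = (s + 4.1)(s^2 + 2*s + 13.25) = 0 → Poles: -1 + 3.5j, -1 - 3.5j, -4.1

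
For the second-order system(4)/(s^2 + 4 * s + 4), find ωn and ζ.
Standard form: ωn²/(s²+2ζωn·s+ωn²).
const=4=ωn² → ωn=2, s coeff=4=2ζωn → ζ=1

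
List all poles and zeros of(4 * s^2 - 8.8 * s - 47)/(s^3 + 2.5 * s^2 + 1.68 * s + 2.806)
Set denominator = 0: s^3 + 2.5*s^2 + 1.68*s + 2.806 = (s + 2.3)(s^2 + 0.2*s + 1.22) = 0 → Poles: -0.1 + 1.1j, -0.1 - 1.1j, -2.3
Set numerator = 0: 4*s^2 - 8.8*s - 47 = 4*(s + 2.5)(s - 4.7) = 0 → Zeros: -2.5, 4.7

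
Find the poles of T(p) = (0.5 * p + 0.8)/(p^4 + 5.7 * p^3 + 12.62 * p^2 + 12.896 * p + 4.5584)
Set denominator = 0: p^4 + 5.7*p^3 + 12.62*p^2 + 12.896*p + 4.5584 = (p + 0.7)(p + 2.2)(p^2 + 2.8*p + 2.96) = 0 → Poles: -0.7, -1.4 + 1j, -1.4 - 1j, -2.2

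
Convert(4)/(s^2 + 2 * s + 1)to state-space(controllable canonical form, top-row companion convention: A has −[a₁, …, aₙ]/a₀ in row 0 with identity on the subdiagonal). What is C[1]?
Reachable canonical form: C = numerator coefficients (right-aligned, zero-padded to length n).
num = 4, C = [[0, 4]].
C[1] = 4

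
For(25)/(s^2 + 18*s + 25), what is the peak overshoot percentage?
Standard form: ωn²/(s²+2ζωn·s+ωn²) → ωn = 5, ζ = 1.8.
ζ ≥ 1, so the response is non-oscillatory: peak overshoot = 0%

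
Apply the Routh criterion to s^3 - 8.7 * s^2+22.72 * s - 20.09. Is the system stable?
Routh array:
s^3: [1, 22.72]; s^2: [-8.7, -20.09]; s^1: [20.4108]; s^0: [-20.09]
First column: [1, -8.7, 20.4108, -20.09]. Sign changes = 3.
No, unstable (3 RHP root(s))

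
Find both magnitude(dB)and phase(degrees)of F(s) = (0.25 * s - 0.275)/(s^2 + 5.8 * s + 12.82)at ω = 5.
Substitute s = j*5: F(j5) = 0.0400257 - 0.00732803j.
|F| = 20*log₁₀(sqrt(Re²+Im²)) = -27.81 dB.
∠F = atan2(Im, Re) = -10.37°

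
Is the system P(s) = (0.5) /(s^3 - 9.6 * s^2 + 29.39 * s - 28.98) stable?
Denominator: s^3 - 9.6*s^2 + 29.39*s - 28.98 = (s - 2.8)(s - 4.5)(s - 2.3). Poles: 2.3, 2.8, 4.5. All Re(p)<0: No (unstable)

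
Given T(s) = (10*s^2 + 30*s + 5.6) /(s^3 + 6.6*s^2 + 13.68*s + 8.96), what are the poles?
Set denominator = 0: s^3 + 6.6*s^2 + 13.68*s + 8.96 = (s + 3.2)(s + 1.4)(s + 2) = 0 → Poles: -1.4, -2, -3.2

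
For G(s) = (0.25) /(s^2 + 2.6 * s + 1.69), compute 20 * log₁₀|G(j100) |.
Substitute s = j*100: G(j100) = -2.49873e-05 - 6.4978e-07j.
|G(j100)| = sqrt(Re² + Im²) = 2.5e-05.
20*log₁₀(2.5e-05) = -92.04 dB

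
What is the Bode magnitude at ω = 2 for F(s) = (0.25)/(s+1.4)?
Substitute s = j*2: F(j2) = 0.0587248 - 0.0838926j.
|F(j2)| = sqrt(Re² + Im²) = 0.1024.
20*log₁₀(0.1024) = -19.79 dB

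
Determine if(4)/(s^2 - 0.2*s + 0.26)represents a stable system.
Denominator: s^2 - 0.2*s + 0.26. Poles: 0.1 + 0.5j, 0.1 - 0.5j. All Re(p)<0: No (unstable)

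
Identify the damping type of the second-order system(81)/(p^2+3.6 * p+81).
Standard form: ωn²/(p²+2ζωn·p+ωn²) gives ωn=9, ζ=0.2.
Underdamped (ζ = 0.2 < 1)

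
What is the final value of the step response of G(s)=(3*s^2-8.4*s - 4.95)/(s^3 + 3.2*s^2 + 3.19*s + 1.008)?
FVT: lim_{t→∞} y(t) = lim_{s→0} s*Y(s) where Y(s) = G(s)/s.
= lim_{s→0} G(s) = G(0) = num(0)/den(0) = -4.95/1.008 = -4.911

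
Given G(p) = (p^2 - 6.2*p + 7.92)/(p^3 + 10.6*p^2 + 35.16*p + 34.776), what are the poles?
Set denominator = 0: p^3 + 10.6*p^2 + 35.16*p + 34.776 = (p + 1.8)(p + 4.2)(p + 4.6) = 0 → Poles: -1.8, -4.2, -4.6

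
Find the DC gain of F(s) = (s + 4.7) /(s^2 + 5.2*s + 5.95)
DC gain = F(0) = num(0)/den(0) = 4.7/5.95 = 0.7899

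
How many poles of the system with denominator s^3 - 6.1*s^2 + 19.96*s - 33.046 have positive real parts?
s^3 - 6.1*s^2 + 19.96*s - 33.046 = (s - 3.1)(s^2 - 3*s + 10.66). Poles: 1.5 + 2.9j, 1.5 - 2.9j, 3.1. RHP poles (Re>0): 3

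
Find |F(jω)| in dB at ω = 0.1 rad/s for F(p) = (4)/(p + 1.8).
Substitute p = j*0.1: F(j0.1) = 2.21538 - 0.123077j.
|F(j0.1)| = sqrt(Re² + Im²) = 2.219.
20*log₁₀(2.219) = 6.92 dB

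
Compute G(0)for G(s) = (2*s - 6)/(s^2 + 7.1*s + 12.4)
DC gain = G(0) = num(0)/den(0) = -6/12.4 = -0.4839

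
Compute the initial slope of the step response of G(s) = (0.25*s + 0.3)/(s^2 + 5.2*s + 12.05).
IVT: y'(0⁺) = lim_{s→∞} s²·Y(s) = lim_{s→∞} s·G(s).
deg(num) = 1, deg(den) = 2, relative degree = 1, so s·G(s) → (leading num)/(leading den) = 0.25/1 = 0.25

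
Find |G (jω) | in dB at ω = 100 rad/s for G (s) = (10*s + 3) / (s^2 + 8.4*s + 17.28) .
Substitute s = j*100: G(j100) = 0.00807144 - 0.0994939j.
|G(j100)| = sqrt(Re² + Im²) = 0.09982.
20*log₁₀(0.09982) = -20.02 dB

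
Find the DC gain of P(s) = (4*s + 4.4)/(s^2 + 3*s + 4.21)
DC gain = P(0) = num(0)/den(0) = 4.4/4.21 = 1.045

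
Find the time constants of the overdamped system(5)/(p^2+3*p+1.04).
Overdamped: real poles at -0.4, -2.6. τ = -1/pole → τ₁ = 2.5, τ₂ = 0.3846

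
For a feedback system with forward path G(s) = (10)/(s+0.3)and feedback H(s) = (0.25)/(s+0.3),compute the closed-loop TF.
Closed-loop T = G/(1+GH).
Numerator: G_num * H_den = 10*s + 3.
Denominator: G_den * H_den + G_num * H_num = (s^2 + 0.6*s + 0.09) + (2.5) = s^2 + 0.6*s + 2.59.
T(s) = (10*s + 3)/(s^2 + 0.6*s + 2.59)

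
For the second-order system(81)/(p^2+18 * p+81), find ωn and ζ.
Standard form: ωn²/(p²+2ζωn·p+ωn²).
const=81=ωn² → ωn=9, p coeff=18=2ζωn → ζ=1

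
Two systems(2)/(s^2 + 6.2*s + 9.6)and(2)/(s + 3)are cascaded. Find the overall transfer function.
Series: H = H₁ · H₂ = (n₁·n₂)/(d₁·d₂).
Num: n₁·n₂ = 4. Den: d₁·d₂ = s^3 + 9.2*s^2 + 28.2*s + 28.8.
H(s) = (4)/(s^3 + 9.2*s^2 + 28.2*s + 28.8)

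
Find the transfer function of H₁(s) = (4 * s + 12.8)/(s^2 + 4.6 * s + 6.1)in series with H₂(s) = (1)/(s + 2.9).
Series: H = H₁ · H₂ = (n₁·n₂)/(d₁·d₂).
Num: n₁·n₂ = 4*s + 12.8. Den: d₁·d₂ = s^3 + 7.5*s^2 + 19.44*s + 17.69.
H(s) = (4*s + 12.8)/(s^3 + 7.5*s^2 + 19.44*s + 17.69)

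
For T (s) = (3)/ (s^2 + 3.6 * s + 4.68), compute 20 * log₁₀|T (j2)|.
Substitute s = j*2: T(j2) = 0.0390039 - 0.412983j.
|T(j2)| = sqrt(Re² + Im²) = 0.4148.
20*log₁₀(0.4148) = -7.64 dB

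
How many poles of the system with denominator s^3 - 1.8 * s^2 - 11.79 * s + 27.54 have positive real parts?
s^3 - 1.8*s^2 - 11.79*s + 27.54 = (s + 3.6)(s^2 - 5.4*s + 7.65). Poles: -3.6, 2.7 + 0.6j, 2.7 - 0.6j. RHP poles (Re>0): 2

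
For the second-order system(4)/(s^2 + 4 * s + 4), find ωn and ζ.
Standard form: ωn²/(s²+2ζωn·s+ωn²).
const=4=ωn² → ωn=2, s coeff=4=2ζωn → ζ=1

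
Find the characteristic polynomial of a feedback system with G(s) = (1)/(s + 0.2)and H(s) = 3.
Characteristic poly = G_den * H_den + G_num * H_num = (s + 0.2) + (3) = s + 3.2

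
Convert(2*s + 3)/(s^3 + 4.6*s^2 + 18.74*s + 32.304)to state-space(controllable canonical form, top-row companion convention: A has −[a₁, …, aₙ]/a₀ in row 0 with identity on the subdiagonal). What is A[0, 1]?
Reachable canonical form for den = s^3 + 4.6*s^2 + 18.74*s + 32.304: top row of A = -[a₁,a₂,...,aₙ]/a₀, ones on the subdiagonal, zeros elsewhere.
A = [[-4.6, -18.74, -32.304], [1, 0, 0], [0, 1, 0]].
A[0,1] = -18.74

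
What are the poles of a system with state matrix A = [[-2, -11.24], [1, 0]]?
Eigenvalues solve det(λI - A) = 0.
Characteristic polynomial: λ^2 + 2*λ + 11.24 = 0.
Roots: -1 + 3.2j, -1 - 3.2j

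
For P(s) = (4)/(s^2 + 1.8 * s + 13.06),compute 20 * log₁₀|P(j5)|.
Substitute s = j*5: P(j5) = -0.21363 - 0.161028j.
|P(j5)| = sqrt(Re² + Im²) = 0.2675.
20*log₁₀(0.2675) = -11.45 dB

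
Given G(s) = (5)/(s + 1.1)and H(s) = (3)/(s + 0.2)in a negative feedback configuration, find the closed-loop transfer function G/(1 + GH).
Closed-loop T = G/(1+GH).
Numerator: G_num * H_den = 5*s + 1.
Denominator: G_den * H_den + G_num * H_num = (s^2 + 1.3*s + 0.22) + (15) = s^2 + 1.3*s + 15.22.
T(s) = (5*s + 1)/(s^2 + 1.3*s + 15.22)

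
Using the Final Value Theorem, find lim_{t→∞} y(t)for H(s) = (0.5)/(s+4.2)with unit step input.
FVT: lim_{t→∞} y(t) = lim_{s→0} s*Y(s) where Y(s) = H(s)/s.
= lim_{s→0} H(s) = H(0) = num(0)/den(0) = 0.5/4.2 = 0.119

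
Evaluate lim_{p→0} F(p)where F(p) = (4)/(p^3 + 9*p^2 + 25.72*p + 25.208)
DC gain = F(0) = num(0)/den(0) = 4/25.208 = 0.1587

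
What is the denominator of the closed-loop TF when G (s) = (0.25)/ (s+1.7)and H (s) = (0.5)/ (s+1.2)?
Characteristic poly = G_den * H_den + G_num * H_num = (s^2 + 2.9*s + 2.04) + (0.125) = s^2 + 2.9*s + 2.165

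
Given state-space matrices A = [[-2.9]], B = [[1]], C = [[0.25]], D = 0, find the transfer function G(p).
G(p) = C(pI - A)⁻¹B + D.
Characteristic polynomial det(pI - A) = p + 2.9.
Numerator from C·adj(pI-A)·B + D·det(pI-A) = 0.25.
G(p) = (0.25)/(p + 2.9)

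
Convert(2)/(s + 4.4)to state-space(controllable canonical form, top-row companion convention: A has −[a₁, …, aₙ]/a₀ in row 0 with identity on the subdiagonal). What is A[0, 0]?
Reachable canonical form for den = s + 4.4: top row of A = -[a₁,a₂,...,aₙ]/a₀, ones on the subdiagonal, zeros elsewhere.
A = [[-4.4]].
A[0,0] = -4.4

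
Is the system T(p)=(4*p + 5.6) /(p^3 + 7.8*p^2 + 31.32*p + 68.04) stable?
Denominator: p^3 + 7.8*p^2 + 31.32*p + 68.04 = (p + 4.2)(p^2 + 3.6*p + 16.2). Poles: -1.8 + 3.6j, -1.8 - 3.6j, -4.2. All Re(p)<0: Yes (stable)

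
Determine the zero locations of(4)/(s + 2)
Numerator is a nonzero constant (4) → Zeros: none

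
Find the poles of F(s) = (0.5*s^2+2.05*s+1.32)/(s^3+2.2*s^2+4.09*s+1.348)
Set denominator = 0: s^3 + 2.2*s^2 + 4.09*s + 1.348 = (s + 0.4)(s^2 + 1.8*s + 3.37) = 0 → Poles: -0.4, -0.9 + 1.6j, -0.9 - 1.6j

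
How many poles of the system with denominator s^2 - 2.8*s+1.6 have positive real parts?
s^2 - 2.8*s + 1.6 = (s - 2)(s - 0.8). Poles: 0.8, 2. RHP poles (Re>0): 2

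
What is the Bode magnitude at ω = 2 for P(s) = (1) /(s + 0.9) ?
Substitute s = j*2: P(j2) = 0.18711 - 0.4158j.
|P(j2)| = sqrt(Re² + Im²) = 0.456.
20*log₁₀(0.456) = -6.82 dB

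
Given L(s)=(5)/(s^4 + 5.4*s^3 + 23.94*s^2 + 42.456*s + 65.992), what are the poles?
Set denominator = 0: s^4 + 5.4*s^3 + 23.94*s^2 + 42.456*s + 65.992 = (s^2 + 2*s + 5.84)(s^2 + 3.4*s + 11.3) = 0 → Poles: -1 + 2.2j, -1 - 2.2j, -1.7 + 2.9j, -1.7 - 2.9j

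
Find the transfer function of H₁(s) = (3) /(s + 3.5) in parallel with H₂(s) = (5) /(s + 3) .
Parallel: H = H₁ + H₂ = (n₁·d₂ + n₂·d₁)/(d₁·d₂).
n₁·d₂ = 3*s + 9. n₂·d₁ = 5*s + 17.5. Sum = 8*s + 26.5. d₁·d₂ = s^2 + 6.5*s + 10.5.
H(s) = (8*s + 26.5)/(s^2 + 6.5*s + 10.5)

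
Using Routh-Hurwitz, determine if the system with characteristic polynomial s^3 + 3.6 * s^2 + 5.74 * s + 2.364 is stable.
Routh array:
s^3: [1, 5.74]; s^2: [3.6, 2.364]; s^1: [5.08333]; s^0: [2.364]
First column: [1, 3.6, 5.08333, 2.364]. Sign changes = 0.
Yes, stable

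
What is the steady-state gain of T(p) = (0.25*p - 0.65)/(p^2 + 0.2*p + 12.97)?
DC gain = T(0) = num(0)/den(0) = -0.65/12.97 = -0.05012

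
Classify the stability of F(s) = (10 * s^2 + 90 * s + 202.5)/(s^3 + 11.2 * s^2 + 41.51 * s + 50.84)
Denominator: s^3 + 11.2*s^2 + 41.51*s + 50.84 = (s + 4)(s + 3.1)(s + 4.1). Poles: -3.1, -4, -4.1. Stable (all poles in LHP)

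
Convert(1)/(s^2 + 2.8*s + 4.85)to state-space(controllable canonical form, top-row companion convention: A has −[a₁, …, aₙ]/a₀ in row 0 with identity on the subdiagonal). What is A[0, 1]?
Reachable canonical form for den = s^2 + 2.8*s + 4.85: top row of A = -[a₁,a₂,...,aₙ]/a₀, ones on the subdiagonal, zeros elsewhere.
A = [[-2.8, -4.85], [1, 0]].
A[0,1] = -4.85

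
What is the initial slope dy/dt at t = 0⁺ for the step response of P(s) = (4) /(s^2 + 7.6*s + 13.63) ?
IVT: y'(0⁺) = lim_{s→∞} s²·Y(s) = lim_{s→∞} s·P(s).
deg(num) = 0, deg(den) = 2, relative degree = 2 ≥ 2, so s·P(s) → 0. Initial slope = 0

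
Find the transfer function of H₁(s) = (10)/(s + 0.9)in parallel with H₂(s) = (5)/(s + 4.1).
Parallel: H = H₁ + H₂ = (n₁·d₂ + n₂·d₁)/(d₁·d₂).
n₁·d₂ = 10*s + 41. n₂·d₁ = 5*s + 4.5. Sum = 15*s + 45.5. d₁·d₂ = s^2 + 5*s + 3.69.
H(s) = (15*s + 45.5)/(s^2 + 5*s + 3.69)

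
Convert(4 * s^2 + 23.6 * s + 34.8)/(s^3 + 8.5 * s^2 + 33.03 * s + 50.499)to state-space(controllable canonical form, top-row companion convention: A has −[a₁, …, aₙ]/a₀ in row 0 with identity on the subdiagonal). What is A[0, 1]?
Reachable canonical form for den = s^3 + 8.5*s^2 + 33.03*s + 50.499: top row of A = -[a₁,a₂,...,aₙ]/a₀, ones on the subdiagonal, zeros elsewhere.
A = [[-8.5, -33.03, -50.499], [1, 0, 0], [0, 1, 0]].
A[0,1] = -33.03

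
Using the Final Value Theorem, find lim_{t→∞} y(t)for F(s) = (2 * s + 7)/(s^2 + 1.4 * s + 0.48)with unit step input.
FVT: lim_{t→∞} y(t) = lim_{s→0} s*Y(s) where Y(s) = F(s)/s.
= lim_{s→0} F(s) = F(0) = num(0)/den(0) = 7/0.48 = 14.58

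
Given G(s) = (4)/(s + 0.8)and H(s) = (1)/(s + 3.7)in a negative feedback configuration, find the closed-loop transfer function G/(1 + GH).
Closed-loop T = G/(1+GH).
Numerator: G_num * H_den = 4*s + 14.8.
Denominator: G_den * H_den + G_num * H_num = (s^2 + 4.5*s + 2.96) + (4) = s^2 + 4.5*s + 6.96.
T(s) = (4*s + 14.8)/(s^2 + 4.5*s + 6.96)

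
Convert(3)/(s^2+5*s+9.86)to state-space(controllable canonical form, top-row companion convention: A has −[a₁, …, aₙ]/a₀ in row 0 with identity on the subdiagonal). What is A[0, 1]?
Reachable canonical form for den = s^2 + 5*s + 9.86: top row of A = -[a₁,a₂,...,aₙ]/a₀, ones on the subdiagonal, zeros elsewhere.
A = [[-5, -9.86], [1, 0]].
A[0,1] = -9.86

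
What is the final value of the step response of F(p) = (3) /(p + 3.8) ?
FVT: lim_{t→∞} y(t) = lim_{p→0} p*Y(p) where Y(p) = F(p)/p.
= lim_{p→0} F(p) = F(0) = num(0)/den(0) = 3/3.8 = 0.7895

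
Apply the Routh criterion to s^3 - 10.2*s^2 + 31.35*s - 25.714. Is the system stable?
Routh array:
s^3: [1, 31.35]; s^2: [-10.2, -25.714]; s^1: [28.829]; s^0: [-25.714]
First column: [1, -10.2, 28.829, -25.714]. Sign changes = 3.
No, unstable (3 RHP root(s))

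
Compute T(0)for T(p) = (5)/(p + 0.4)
DC gain = T(0) = num(0)/den(0) = 5/0.4 = 12.5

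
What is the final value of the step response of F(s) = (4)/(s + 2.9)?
FVT: lim_{t→∞} y(t) = lim_{s→0} s*Y(s) where Y(s) = F(s)/s.
= lim_{s→0} F(s) = F(0) = num(0)/den(0) = 4/2.9 = 1.379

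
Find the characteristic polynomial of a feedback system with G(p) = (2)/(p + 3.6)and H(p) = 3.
Characteristic poly = G_den * H_den + G_num * H_num = (p + 3.6) + (6) = p + 9.6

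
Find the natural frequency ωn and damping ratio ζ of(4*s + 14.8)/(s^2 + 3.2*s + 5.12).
Underdamped: complex pole -1.6 + 1.6j. ωn = |pole| = 2.263, ζ = -Re(pole)/ωn = 0.7071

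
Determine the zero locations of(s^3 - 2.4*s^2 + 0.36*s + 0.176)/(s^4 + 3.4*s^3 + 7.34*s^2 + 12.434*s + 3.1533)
Set numerator = 0: s^3 - 2.4*s^2 + 0.36*s + 0.176 = (s - 0.4)(s - 2.2)(s + 0.2) = 0 → Zeros: -0.2, 0.4, 2.2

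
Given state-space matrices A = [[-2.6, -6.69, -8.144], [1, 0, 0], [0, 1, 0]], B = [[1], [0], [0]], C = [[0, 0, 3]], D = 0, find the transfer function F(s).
F(s) = C(sI - A)⁻¹B + D.
Characteristic polynomial det(sI - A) = s^3 + 2.6*s^2 + 6.69*s + 8.144.
Numerator from C·adj(sI-A)·B + D·det(sI-A) = 3.
F(s) = (3)/(s^3 + 2.6*s^2 + 6.69*s + 8.144)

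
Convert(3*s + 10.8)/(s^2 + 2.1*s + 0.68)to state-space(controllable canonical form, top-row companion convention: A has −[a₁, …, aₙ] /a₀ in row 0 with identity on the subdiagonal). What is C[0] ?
Reachable canonical form: C = numerator coefficients (right-aligned, zero-padded to length n).
num = 3*s + 10.8, C = [[3, 10.8]].
C[0] = 3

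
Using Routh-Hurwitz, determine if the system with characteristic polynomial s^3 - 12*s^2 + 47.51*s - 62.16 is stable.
Routh array:
s^3: [1, 47.51]; s^2: [-12, -62.16]; s^1: [42.33]; s^0: [-62.16]
First column: [1, -12, 42.33, -62.16]. Sign changes = 3.
No, unstable (3 RHP root(s))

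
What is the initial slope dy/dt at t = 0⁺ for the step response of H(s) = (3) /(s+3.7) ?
IVT: y'(0⁺) = lim_{s→∞} s²·Y(s) = lim_{s→∞} s·H(s).
deg(num) = 0, deg(den) = 1, relative degree = 1, so s·H(s) → (leading num)/(leading den) = 3/1 = 3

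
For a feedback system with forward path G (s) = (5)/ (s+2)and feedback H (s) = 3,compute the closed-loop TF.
Closed-loop T = G/(1+GH).
Numerator: G_num * H_den = 5.
Denominator: G_den * H_den + G_num * H_num = (s + 2) + (15) = s + 17.
T(s) = (5)/(s + 17)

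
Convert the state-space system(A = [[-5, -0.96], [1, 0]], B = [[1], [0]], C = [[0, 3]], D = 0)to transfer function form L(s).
L(s) = C(sI - A)⁻¹B + D.
Characteristic polynomial det(sI - A) = s^2 + 5*s + 0.96.
Numerator from C·adj(sI-A)·B + D·det(sI-A) = 3.
L(s) = (3)/(s^2 + 5*s + 0.96)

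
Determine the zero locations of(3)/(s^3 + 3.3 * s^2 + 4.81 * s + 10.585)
Numerator is a nonzero constant (3) → Zeros: none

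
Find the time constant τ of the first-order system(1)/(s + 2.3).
First-order system: τ = -1/pole. Pole = -2.3. τ = -1/(-2.3) = 0.4348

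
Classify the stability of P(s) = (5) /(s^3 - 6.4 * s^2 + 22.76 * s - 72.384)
Denominator: s^3 - 6.4*s^2 + 22.76*s - 72.384 = (s - 4.8)(s^2 - 1.6*s + 15.08). Poles: 0.8 + 3.8j, 0.8 - 3.8j, 4.8. Unstable (3 pole(s) in RHP)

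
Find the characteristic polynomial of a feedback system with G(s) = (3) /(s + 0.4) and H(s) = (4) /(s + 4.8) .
Characteristic poly = G_den * H_den + G_num * H_num = (s^2 + 5.2*s + 1.92) + (12) = s^2 + 5.2*s + 13.92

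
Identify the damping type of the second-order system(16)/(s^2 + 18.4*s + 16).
Standard form: ωn²/(s²+2ζωn·s+ωn²) gives ωn=4, ζ=2.3.
Overdamped (ζ = 2.3 > 1)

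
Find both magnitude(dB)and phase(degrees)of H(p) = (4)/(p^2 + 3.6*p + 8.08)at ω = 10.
Substitute p = j*10: H(j10) = -0.037729 - 0.0147764j.
|H| = 20*log₁₀(sqrt(Re²+Im²)) = -27.85 dB.
∠H = atan2(Im, Re) = -158.61°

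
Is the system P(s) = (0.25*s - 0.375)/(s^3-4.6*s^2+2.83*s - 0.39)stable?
Denominator: s^3 - 4.6*s^2 + 2.83*s - 0.39 = (s - 3.9)(s - 0.2)(s - 0.5). Poles: 0.2, 0.5, 3.9. All Re(p)<0: No (unstable)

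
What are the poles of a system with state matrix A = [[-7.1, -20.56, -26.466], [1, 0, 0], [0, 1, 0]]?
Eigenvalues solve det(λI - A) = 0.
Characteristic polynomial: λ^3 + 7.1*λ^2 + 20.56*λ + 26.466 = 0.
Factor: (λ + 3.3)(λ^2 + 3.8*λ + 8.02) = 0.
Roots: -1.9 + 2.1j, -1.9 - 2.1j, -3.3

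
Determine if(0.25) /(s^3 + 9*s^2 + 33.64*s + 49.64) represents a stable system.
Denominator: s^3 + 9*s^2 + 33.64*s + 49.64 = (s + 3.4)(s^2 + 5.6*s + 14.6). Poles: -2.8 + 2.6j, -2.8 - 2.6j, -3.4. All Re(p)<0: Yes (stable)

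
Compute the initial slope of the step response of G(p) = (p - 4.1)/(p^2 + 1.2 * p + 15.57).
IVT: y'(0⁺) = lim_{p→∞} p²·Y(p) = lim_{p→∞} p·G(p).
deg(num) = 1, deg(den) = 2, relative degree = 1, so p·G(p) → (leading num)/(leading den) = 1/1 = 1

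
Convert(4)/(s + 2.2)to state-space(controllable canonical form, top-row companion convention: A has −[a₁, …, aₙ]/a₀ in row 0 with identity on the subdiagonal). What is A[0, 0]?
Reachable canonical form for den = s + 2.2: top row of A = -[a₁,a₂,...,aₙ]/a₀, ones on the subdiagonal, zeros elsewhere.
A = [[-2.2]].
A[0,0] = -2.2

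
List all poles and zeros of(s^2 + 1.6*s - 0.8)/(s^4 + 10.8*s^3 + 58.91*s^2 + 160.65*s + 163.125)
Set denominator = 0: s^4 + 10.8*s^3 + 58.91*s^2 + 160.65*s + 163.125 = (s + 2.5)(s + 2.9)(s^2 + 5.4*s + 22.5) = 0 → Poles: -2.5, -2.7 + 3.9j, -2.7 - 3.9j, -2.9
Set numerator = 0: s^2 + 1.6*s - 0.8 = (s - 0.4)(s + 2) = 0 → Zeros: -2, 0.4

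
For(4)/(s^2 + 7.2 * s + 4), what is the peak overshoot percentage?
Standard form: ωn²/(s²+2ζωn·s+ωn²) → ωn = 2, ζ = 1.8.
ζ ≥ 1, so the response is non-oscillatory: peak overshoot = 0%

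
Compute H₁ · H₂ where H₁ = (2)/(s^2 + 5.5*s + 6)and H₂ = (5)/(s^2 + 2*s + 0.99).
Series: H = H₁ · H₂ = (n₁·n₂)/(d₁·d₂).
Num: n₁·n₂ = 10. Den: d₁·d₂ = s^4 + 7.5*s^3 + 17.99*s^2 + 17.445*s + 5.94.
H(s) = (10)/(s^4 + 7.5*s^3 + 17.99*s^2 + 17.445*s + 5.94)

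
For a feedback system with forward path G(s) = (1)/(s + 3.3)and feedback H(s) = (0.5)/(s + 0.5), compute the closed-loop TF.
Closed-loop T = G/(1+GH).
Numerator: G_num * H_den = s + 0.5.
Denominator: G_den * H_den + G_num * H_num = (s^2 + 3.8*s + 1.65) + (0.5) = s^2 + 3.8*s + 2.15.
T(s) = (s + 0.5)/(s^2 + 3.8*s + 2.15)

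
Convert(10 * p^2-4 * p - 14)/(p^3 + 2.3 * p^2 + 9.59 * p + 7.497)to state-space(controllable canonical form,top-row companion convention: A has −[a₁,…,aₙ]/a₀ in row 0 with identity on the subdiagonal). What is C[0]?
Reachable canonical form: C = numerator coefficients (right-aligned, zero-padded to length n).
num = 10*p^2 - 4*p - 14, C = [[10, -4, -14]].
C[0] = 10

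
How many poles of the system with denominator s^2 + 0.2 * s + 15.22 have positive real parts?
Poles: -0.1 + 3.9j, -0.1 - 3.9j. RHP poles (Re>0): 0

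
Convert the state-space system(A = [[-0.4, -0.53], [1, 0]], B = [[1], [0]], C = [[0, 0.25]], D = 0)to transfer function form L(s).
L(s) = C(sI - A)⁻¹B + D.
Characteristic polynomial det(sI - A) = s^2 + 0.4*s + 0.53.
Numerator from C·adj(sI-A)·B + D·det(sI-A) = 0.25.
L(s) = (0.25)/(s^2 + 0.4*s + 0.53)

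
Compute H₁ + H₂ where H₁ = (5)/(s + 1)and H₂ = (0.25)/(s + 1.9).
Parallel: H = H₁ + H₂ = (n₁·d₂ + n₂·d₁)/(d₁·d₂).
n₁·d₂ = 5*s + 9.5. n₂·d₁ = 0.25*s + 0.25. Sum = 5.25*s + 9.75. d₁·d₂ = s^2 + 2.9*s + 1.9.
H(s) = (5.25*s + 9.75)/(s^2 + 2.9*s + 1.9)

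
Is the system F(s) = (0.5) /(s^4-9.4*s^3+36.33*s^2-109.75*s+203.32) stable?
Denominator: s^4 - 9.4*s^3 + 36.33*s^2 - 109.75*s + 203.32 = (s - 4)(s - 4.6)(s^2 - 0.8*s + 11.05). Poles: 0.4 + 3.3j, 0.4 - 3.3j, 4, 4.6. All Re(p)<0: No (unstable)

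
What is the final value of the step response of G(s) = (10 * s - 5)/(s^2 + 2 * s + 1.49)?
FVT: lim_{t→∞} y(t) = lim_{s→0} s*Y(s) where Y(s) = G(s)/s.
= lim_{s→0} G(s) = G(0) = num(0)/den(0) = -5/1.49 = -3.356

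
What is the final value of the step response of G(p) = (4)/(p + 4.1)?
FVT: lim_{t→∞} y(t) = lim_{p→0} p*Y(p) where Y(p) = G(p)/p.
= lim_{p→0} G(p) = G(0) = num(0)/den(0) = 4/4.1 = 0.9756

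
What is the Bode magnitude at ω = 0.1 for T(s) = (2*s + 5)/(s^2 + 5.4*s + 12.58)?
Substitute s = j*0.1: T(j0.1) = 0.397722 - 0.00117501j.
|T(j0.1)| = sqrt(Re² + Im²) = 0.3977.
20*log₁₀(0.3977) = -8.01 dB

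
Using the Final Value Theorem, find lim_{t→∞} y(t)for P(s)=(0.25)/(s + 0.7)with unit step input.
FVT: lim_{t→∞} y(t) = lim_{s→0} s*Y(s) where Y(s) = P(s)/s.
= lim_{s→0} P(s) = P(0) = num(0)/den(0) = 0.25/0.7 = 0.3571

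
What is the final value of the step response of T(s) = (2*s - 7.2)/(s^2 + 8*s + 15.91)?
FVT: lim_{t→∞} y(t) = lim_{s→0} s*Y(s) where Y(s) = T(s)/s.
= lim_{s→0} T(s) = T(0) = num(0)/den(0) = -7.2/15.91 = -0.4525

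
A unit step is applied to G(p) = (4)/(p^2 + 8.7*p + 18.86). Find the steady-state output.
FVT: lim_{t→∞} y(t) = lim_{p→0} p*Y(p) where Y(p) = G(p)/p.
= lim_{p→0} G(p) = G(0) = num(0)/den(0) = 4/18.86 = 0.2121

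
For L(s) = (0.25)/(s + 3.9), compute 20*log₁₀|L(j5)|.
Substitute s = j*5: L(j5) = 0.0242477 - 0.0310868j.
|L(j5)| = sqrt(Re² + Im²) = 0.03943.
20*log₁₀(0.03943) = -28.08 dB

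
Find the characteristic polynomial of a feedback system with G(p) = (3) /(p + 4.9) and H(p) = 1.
Characteristic poly = G_den * H_den + G_num * H_num = (p + 4.9) + (3) = p + 7.9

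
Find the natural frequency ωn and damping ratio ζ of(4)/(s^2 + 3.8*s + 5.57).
Underdamped: complex pole -1.9 + 1.4j. ωn = |pole| = 2.36, ζ = -Re(pole)/ωn = 0.8051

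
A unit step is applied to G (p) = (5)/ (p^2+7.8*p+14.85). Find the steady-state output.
FVT: lim_{t→∞} y(t) = lim_{p→0} p*Y(p) where Y(p) = G(p)/p.
= lim_{p→0} G(p) = G(0) = num(0)/den(0) = 5/14.85 = 0.3367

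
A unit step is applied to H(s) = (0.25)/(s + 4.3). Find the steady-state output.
FVT: lim_{t→∞} y(t) = lim_{s→0} s*Y(s) where Y(s) = H(s)/s.
= lim_{s→0} H(s) = H(0) = num(0)/den(0) = 0.25/4.3 = 0.05814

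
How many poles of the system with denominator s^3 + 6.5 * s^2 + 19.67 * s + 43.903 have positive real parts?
s^3 + 6.5*s^2 + 19.67*s + 43.903 = (s + 4.3)(s^2 + 2.2*s + 10.21). Poles: -1.1 + 3j, -1.1 - 3j, -4.3. RHP poles (Re>0): 0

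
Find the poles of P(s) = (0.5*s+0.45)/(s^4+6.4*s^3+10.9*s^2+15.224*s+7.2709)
Set denominator = 0: s^4 + 6.4*s^3 + 10.9*s^2 + 15.224*s + 7.2709 = (s + 4.7)(s + 0.7)(s^2 + s + 2.21) = 0 → Poles: -0.5 + 1.4j, -0.5 - 1.4j, -0.7, -4.7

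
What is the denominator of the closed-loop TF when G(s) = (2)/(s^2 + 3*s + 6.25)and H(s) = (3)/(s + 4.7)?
Characteristic poly = G_den * H_den + G_num * H_num = (s^3 + 7.7*s^2 + 20.35*s + 29.375) + (6) = s^3 + 7.7*s^2 + 20.35*s + 35.375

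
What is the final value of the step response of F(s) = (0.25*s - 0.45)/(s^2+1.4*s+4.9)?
FVT: lim_{t→∞} y(t) = lim_{s→0} s*Y(s) where Y(s) = F(s)/s.
= lim_{s→0} F(s) = F(0) = num(0)/den(0) = -0.45/4.9 = -0.09184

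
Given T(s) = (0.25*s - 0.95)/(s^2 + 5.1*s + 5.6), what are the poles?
Set denominator = 0: s^2 + 5.1*s + 5.6 = (s + 3.5)(s + 1.6) = 0 → Poles: -1.6, -3.5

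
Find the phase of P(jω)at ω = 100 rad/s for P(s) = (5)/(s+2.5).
Substitute s = j*100: P(j100) = 0.00124922 - 0.0499688j.
∠P(j100) = atan2(Im, Re) = atan2(-0.0499688, 0.00124922) = -88.57°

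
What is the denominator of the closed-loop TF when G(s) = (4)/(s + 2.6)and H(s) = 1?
Characteristic poly = G_den * H_den + G_num * H_num = (s + 2.6) + (4) = s + 6.6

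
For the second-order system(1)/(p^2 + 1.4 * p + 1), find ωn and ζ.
Standard form: ωn²/(p²+2ζωn·p+ωn²).
const=1=ωn² → ωn=1, p coeff=1.4=2ζωn → ζ=0.7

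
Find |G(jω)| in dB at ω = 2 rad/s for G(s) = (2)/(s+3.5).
Substitute s = j*2: G(j2) = 0.430769 - 0.246154j.
|G(j2)| = sqrt(Re² + Im²) = 0.4961.
20*log₁₀(0.4961) = -6.09 dB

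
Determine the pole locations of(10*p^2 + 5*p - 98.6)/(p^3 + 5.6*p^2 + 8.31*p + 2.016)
Set denominator = 0: p^3 + 5.6*p^2 + 8.31*p + 2.016 = (p + 3.2)(p + 0.3)(p + 2.1) = 0 → Poles: -0.3, -2.1, -3.2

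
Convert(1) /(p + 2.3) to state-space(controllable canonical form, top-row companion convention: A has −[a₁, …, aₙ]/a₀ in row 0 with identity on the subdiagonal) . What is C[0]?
Reachable canonical form: C = numerator coefficients (right-aligned, zero-padded to length n).
num = 1, C = [[1]].
C[0] = 1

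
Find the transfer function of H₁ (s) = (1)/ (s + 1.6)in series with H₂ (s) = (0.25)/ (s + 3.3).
Series: H = H₁ · H₂ = (n₁·n₂)/(d₁·d₂).
Num: n₁·n₂ = 0.25. Den: d₁·d₂ = s^2 + 4.9*s + 5.28.
H(s) = (0.25)/(s^2 + 4.9*s + 5.28)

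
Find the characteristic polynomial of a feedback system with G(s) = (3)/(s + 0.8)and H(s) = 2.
Characteristic poly = G_den * H_den + G_num * H_num = (s + 0.8) + (6) = s + 6.8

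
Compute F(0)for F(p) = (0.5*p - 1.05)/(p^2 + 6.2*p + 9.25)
DC gain = F(0) = num(0)/den(0) = -1.05/9.25 = -0.1135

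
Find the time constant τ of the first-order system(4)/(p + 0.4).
First-order system: τ = -1/pole. Pole = -0.4. τ = -1/(-0.4) = 2.5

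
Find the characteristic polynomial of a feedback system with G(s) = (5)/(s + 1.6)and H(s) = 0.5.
Characteristic poly = G_den * H_den + G_num * H_num = (s + 1.6) + (2.5) = s + 4.1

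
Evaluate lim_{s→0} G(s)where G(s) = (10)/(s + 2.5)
DC gain = G(0) = num(0)/den(0) = 10/2.5 = 4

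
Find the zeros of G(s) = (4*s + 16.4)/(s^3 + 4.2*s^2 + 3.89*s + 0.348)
Set numerator = 0: 4*s + 16.4 = 0 → Zeros: -4.1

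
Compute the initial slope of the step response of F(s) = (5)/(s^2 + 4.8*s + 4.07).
IVT: y'(0⁺) = lim_{s→∞} s²·Y(s) = lim_{s→∞} s·F(s).
deg(num) = 0, deg(den) = 2, relative degree = 2 ≥ 2, so s·F(s) → 0. Initial slope = 0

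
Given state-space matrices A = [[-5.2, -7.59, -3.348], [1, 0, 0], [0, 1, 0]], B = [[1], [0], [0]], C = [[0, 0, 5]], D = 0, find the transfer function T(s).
T(s) = C(sI - A)⁻¹B + D.
Characteristic polynomial det(sI - A) = s^3 + 5.2*s^2 + 7.59*s + 3.348.
Numerator from C·adj(sI-A)·B + D·det(sI-A) = 5.
T(s) = (5)/(s^3 + 5.2*s^2 + 7.59*s + 3.348)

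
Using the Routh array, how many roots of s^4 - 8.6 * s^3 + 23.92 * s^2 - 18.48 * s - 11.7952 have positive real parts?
Routh array:
s^4: [1, 23.92, -11.7952]; s^3: [-8.6, -18.48]; s^2: [21.7712, -11.7952]; s^1: [-23.1393]; s^0: [-11.7952]
First column: [1, -8.6, 21.7712, -23.1393, -11.7952]. Sign changes = RHP roots = 3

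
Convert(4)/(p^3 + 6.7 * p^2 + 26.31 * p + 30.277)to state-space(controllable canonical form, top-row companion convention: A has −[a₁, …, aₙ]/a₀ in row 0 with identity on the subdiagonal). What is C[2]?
Reachable canonical form: C = numerator coefficients (right-aligned, zero-padded to length n).
num = 4, C = [[0, 0, 4]].
C[2] = 4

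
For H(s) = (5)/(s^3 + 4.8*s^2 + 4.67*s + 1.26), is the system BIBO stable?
Denominator: s^3 + 4.8*s^2 + 4.67*s + 1.26 = (s + 3.6)(s + 0.7)(s + 0.5). Poles: -0.5, -0.7, -3.6. All Re(p)<0: Yes (stable)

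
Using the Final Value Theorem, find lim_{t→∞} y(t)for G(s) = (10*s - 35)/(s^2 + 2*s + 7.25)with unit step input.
FVT: lim_{t→∞} y(t) = lim_{s→0} s*Y(s) where Y(s) = G(s)/s.
= lim_{s→0} G(s) = G(0) = num(0)/den(0) = -35/7.25 = -4.828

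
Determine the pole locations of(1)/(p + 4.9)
Set denominator = 0: p + 4.9 = 0 → Poles: -4.9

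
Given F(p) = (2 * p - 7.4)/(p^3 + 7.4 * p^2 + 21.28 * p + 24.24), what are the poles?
Set denominator = 0: p^3 + 7.4*p^2 + 21.28*p + 24.24 = (p + 3)(p^2 + 4.4*p + 8.08) = 0 → Poles: -2.2 + 1.8j, -2.2 - 1.8j, -3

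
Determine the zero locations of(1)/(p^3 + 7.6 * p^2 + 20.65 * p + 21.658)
Numerator is a nonzero constant (1) → Zeros: none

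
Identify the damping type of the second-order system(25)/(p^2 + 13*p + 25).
Standard form: ωn²/(p²+2ζωn·p+ωn²) gives ωn=5, ζ=1.3.
Overdamped (ζ = 1.3 > 1)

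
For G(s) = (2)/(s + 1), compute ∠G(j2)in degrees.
Substitute s = j*2: G(j2) = 0.4 - 0.8j.
∠G(j2) = atan2(Im, Re) = atan2(-0.8, 0.4) = -63.43°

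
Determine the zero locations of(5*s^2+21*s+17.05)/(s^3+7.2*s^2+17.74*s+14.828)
Set numerator = 0: 5*s^2 + 21*s + 17.05 = 5*(s + 1.1)(s + 3.1) = 0 → Zeros: -1.1, -3.1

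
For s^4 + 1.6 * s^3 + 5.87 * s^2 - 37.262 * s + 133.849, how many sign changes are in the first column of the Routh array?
Routh array:
s^4: [1, 5.87, 133.849]; s^3: [1.6, -37.262]; s^2: [29.15875, 133.849]; s^1: [-44.6066]; s^0: [133.849]
First column: [1, 1.6, 29.15875, -44.6066, 133.849]. Sign changes = 2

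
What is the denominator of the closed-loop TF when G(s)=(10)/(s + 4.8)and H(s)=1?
Characteristic poly = G_den * H_den + G_num * H_num = (s + 4.8) + (10) = s + 14.8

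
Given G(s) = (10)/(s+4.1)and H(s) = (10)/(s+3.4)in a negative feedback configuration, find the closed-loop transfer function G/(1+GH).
Closed-loop T = G/(1+GH).
Numerator: G_num * H_den = 10*s + 34.
Denominator: G_den * H_den + G_num * H_num = (s^2 + 7.5*s + 13.94) + (100) = s^2 + 7.5*s + 113.94.
T(s) = (10*s + 34)/(s^2 + 7.5*s + 113.94)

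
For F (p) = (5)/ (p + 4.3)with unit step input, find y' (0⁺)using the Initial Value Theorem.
IVT: y'(0⁺) = lim_{p→∞} p²·Y(p) = lim_{p→∞} p·F(p).
deg(num) = 0, deg(den) = 1, relative degree = 1, so p·F(p) → (leading num)/(leading den) = 5/1 = 5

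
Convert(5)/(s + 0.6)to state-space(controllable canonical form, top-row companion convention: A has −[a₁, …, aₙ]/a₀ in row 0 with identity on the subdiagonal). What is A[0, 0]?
Reachable canonical form for den = s + 0.6: top row of A = -[a₁,a₂,...,aₙ]/a₀, ones on the subdiagonal, zeros elsewhere.
A = [[-0.6]].
A[0,0] = -0.6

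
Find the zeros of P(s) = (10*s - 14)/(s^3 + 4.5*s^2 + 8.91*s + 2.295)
Set numerator = 0: 10*s - 14 = 0 → Zeros: 1.4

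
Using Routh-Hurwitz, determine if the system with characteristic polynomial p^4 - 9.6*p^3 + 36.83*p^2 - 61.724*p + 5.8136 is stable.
Routh array:
p^4: [1, 36.83, 5.8136]; p^3: [-9.6, -61.724]; p^2: [30.4004, 5.8136]; p^1: [-59.8882]; p^0: [5.8136]
First column: [1, -9.6, 30.4004, -59.8882, 5.8136]. Sign changes = 4.
No, unstable (4 RHP root(s))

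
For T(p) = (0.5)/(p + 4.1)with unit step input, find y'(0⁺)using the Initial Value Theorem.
IVT: y'(0⁺) = lim_{p→∞} p²·Y(p) = lim_{p→∞} p·T(p).
deg(num) = 0, deg(den) = 1, relative degree = 1, so p·T(p) → (leading num)/(leading den) = 0.5/1 = 0.5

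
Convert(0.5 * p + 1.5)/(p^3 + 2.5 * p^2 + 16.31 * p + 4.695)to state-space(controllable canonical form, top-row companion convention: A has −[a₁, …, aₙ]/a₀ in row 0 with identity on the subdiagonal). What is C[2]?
Reachable canonical form: C = numerator coefficients (right-aligned, zero-padded to length n).
num = 0.5*p + 1.5, C = [[0, 0.5, 1.5]].
C[2] = 1.5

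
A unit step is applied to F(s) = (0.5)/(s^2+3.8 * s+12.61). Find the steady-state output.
FVT: lim_{t→∞} y(t) = lim_{s→0} s*Y(s) where Y(s) = F(s)/s.
= lim_{s→0} F(s) = F(0) = num(0)/den(0) = 0.5/12.61 = 0.03965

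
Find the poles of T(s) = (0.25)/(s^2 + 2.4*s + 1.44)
Set denominator = 0: s^2 + 2.4*s + 1.44 = (s + 1.2)(s + 1.2) = 0 → Poles: -1.2, -1.2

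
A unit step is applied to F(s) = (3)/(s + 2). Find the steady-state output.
FVT: lim_{t→∞} y(t) = lim_{s→0} s*Y(s) where Y(s) = F(s)/s.
= lim_{s→0} F(s) = F(0) = num(0)/den(0) = 3/2 = 1.5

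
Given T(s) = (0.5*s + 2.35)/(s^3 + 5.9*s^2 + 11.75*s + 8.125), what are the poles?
Set denominator = 0: s^3 + 5.9*s^2 + 11.75*s + 8.125 = (s + 2.5)(s^2 + 3.4*s + 3.25) = 0 → Poles: -1.7 + 0.6j, -1.7 - 0.6j, -2.5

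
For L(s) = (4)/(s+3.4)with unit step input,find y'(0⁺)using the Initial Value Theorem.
IVT: y'(0⁺) = lim_{s→∞} s²·Y(s) = lim_{s→∞} s·L(s).
deg(num) = 0, deg(den) = 1, relative degree = 1, so s·L(s) → (leading num)/(leading den) = 4/1 = 4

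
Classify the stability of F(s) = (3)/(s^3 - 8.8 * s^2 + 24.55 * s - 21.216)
Denominator: s^3 - 8.8*s^2 + 24.55*s - 21.216 = (s - 3.2)(s - 3.9)(s - 1.7). Poles: 1.7, 3.2, 3.9. Unstable (3 pole(s) in RHP)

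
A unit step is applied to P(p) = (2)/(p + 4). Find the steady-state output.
FVT: lim_{t→∞} y(t) = lim_{p→0} p*Y(p) where Y(p) = P(p)/p.
= lim_{p→0} P(p) = P(0) = num(0)/den(0) = 2/4 = 0.5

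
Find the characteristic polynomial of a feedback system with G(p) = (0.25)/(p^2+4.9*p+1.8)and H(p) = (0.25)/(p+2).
Characteristic poly = G_den * H_den + G_num * H_num = (p^3 + 6.9*p^2 + 11.6*p + 3.6) + (0.0625) = p^3 + 6.9*p^2 + 11.6*p + 3.6625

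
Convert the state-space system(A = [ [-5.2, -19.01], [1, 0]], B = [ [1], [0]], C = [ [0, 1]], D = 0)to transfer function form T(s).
T(s) = C(sI - A)⁻¹B + D.
Characteristic polynomial det(sI - A) = s^2 + 5.2*s + 19.01.
Numerator from C·adj(sI-A)·B + D·det(sI-A) = 1.
T(s) = (1)/(s^2 + 5.2*s + 19.01)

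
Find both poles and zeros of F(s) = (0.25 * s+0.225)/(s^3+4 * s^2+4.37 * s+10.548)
Set denominator = 0: s^3 + 4*s^2 + 4.37*s + 10.548 = (s + 3.6)(s^2 + 0.4*s + 2.93) = 0 → Poles: -0.2 + 1.7j, -0.2 - 1.7j, -3.6
Set numerator = 0: 0.25*s + 0.225 = 0 → Zeros: -0.9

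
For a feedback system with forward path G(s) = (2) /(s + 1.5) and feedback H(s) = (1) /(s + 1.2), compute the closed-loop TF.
Closed-loop T = G/(1+GH).
Numerator: G_num * H_den = 2*s + 2.4.
Denominator: G_den * H_den + G_num * H_num = (s^2 + 2.7*s + 1.8) + (2) = s^2 + 2.7*s + 3.8.
T(s) = (2*s + 2.4)/(s^2 + 2.7*s + 3.8)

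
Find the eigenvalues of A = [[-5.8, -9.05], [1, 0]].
Eigenvalues solve det(λI - A) = 0.
Characteristic polynomial: λ^2 + 5.8*λ + 9.05 = 0.
Roots: -2.9 + 0.8j, -2.9 - 0.8j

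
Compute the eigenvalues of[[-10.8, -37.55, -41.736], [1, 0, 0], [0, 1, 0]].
Eigenvalues solve det(λI - A) = 0.
Characteristic polynomial: λ^3 + 10.8*λ^2 + 37.55*λ + 41.736 = 0.
Factor: (λ + 2.4)(λ + 3.7)(λ + 4.7) = 0.
Roots: -2.4, -3.7, -4.7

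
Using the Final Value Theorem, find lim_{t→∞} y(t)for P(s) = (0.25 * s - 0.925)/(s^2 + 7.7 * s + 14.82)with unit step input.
FVT: lim_{t→∞} y(t) = lim_{s→0} s*Y(s) where Y(s) = P(s)/s.
= lim_{s→0} P(s) = P(0) = num(0)/den(0) = -0.925/14.82 = -0.06242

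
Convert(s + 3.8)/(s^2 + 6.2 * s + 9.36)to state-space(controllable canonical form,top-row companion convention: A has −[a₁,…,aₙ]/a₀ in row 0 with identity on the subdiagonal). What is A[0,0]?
Reachable canonical form for den = s^2 + 6.2*s + 9.36: top row of A = -[a₁,a₂,...,aₙ]/a₀, ones on the subdiagonal, zeros elsewhere.
A = [[-6.2, -9.36], [1, 0]].
A[0,0] = -6.2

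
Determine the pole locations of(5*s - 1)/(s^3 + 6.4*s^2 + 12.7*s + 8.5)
Set denominator = 0: s^3 + 6.4*s^2 + 12.7*s + 8.5 = (s + 3.4)(s^2 + 3*s + 2.5) = 0 → Poles: -1.5 + 0.5j, -1.5 - 0.5j, -3.4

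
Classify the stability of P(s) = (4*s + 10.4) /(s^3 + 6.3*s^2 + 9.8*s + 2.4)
Denominator: s^3 + 6.3*s^2 + 9.8*s + 2.4 = (s + 4)(s + 2)(s + 0.3). Poles: -0.3, -2, -4. Stable (all poles in LHP)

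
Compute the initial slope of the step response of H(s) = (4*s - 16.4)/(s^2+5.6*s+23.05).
IVT: y'(0⁺) = lim_{s→∞} s²·Y(s) = lim_{s→∞} s·H(s).
deg(num) = 1, deg(den) = 2, relative degree = 1, so s·H(s) → (leading num)/(leading den) = 4/1 = 4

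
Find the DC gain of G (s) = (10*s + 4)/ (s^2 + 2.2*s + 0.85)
DC gain = G(0) = num(0)/den(0) = 4/0.85 = 4.706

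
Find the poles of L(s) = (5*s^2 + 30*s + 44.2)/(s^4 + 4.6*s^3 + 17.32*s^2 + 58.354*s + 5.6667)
Set denominator = 0: s^4 + 4.6*s^3 + 17.32*s^2 + 58.354*s + 5.6667 = (s + 0.1)(s + 3.9)(s^2 + 0.6*s + 14.53) = 0 → Poles: -0.1, -0.3 + 3.8j, -0.3 - 3.8j, -3.9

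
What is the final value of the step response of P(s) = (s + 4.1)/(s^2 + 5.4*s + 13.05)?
FVT: lim_{t→∞} y(t) = lim_{s→0} s*Y(s) where Y(s) = P(s)/s.
= lim_{s→0} P(s) = P(0) = num(0)/den(0) = 4.1/13.05 = 0.3142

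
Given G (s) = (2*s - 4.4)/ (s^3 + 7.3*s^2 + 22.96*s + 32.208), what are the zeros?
Set numerator = 0: 2*s - 4.4 = 0 → Zeros: 2.2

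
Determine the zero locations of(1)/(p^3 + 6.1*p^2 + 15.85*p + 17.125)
Numerator is a nonzero constant (1) → Zeros: none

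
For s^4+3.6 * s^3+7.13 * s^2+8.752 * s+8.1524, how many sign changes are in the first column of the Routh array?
Routh array:
s^4: [1, 7.13, 8.1524]; s^3: [3.6, 8.752]; s^2: [4.69889, 8.1524]; s^1: [2.50613]; s^0: [8.1524]
First column: [1, 3.6, 4.69889, 2.50613, 8.1524]. Sign changes = 0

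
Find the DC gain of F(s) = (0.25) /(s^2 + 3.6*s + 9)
DC gain = F(0) = num(0)/den(0) = 0.25/9 = 0.02778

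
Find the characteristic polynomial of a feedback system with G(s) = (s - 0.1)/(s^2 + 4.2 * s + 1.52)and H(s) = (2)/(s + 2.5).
Characteristic poly = G_den * H_den + G_num * H_num = (s^3 + 6.7*s^2 + 12.02*s + 3.8) + (2*s - 0.2) = s^3 + 6.7*s^2 + 14.02*s + 3.6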